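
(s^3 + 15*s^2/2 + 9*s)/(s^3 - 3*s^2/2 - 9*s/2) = (s + 6)/(s - 3)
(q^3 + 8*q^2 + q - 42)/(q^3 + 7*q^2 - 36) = (q + 7)/(q + 6)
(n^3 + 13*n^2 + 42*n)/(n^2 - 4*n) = (n^2 + 13*n + 42)/(n - 4)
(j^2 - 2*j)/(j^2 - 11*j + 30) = j*(j - 2)/(j^2 - 11*j + 30)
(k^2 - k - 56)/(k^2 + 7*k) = (k - 8)/k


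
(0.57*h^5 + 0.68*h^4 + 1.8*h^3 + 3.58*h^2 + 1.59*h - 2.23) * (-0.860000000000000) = -0.4902*h^5 - 0.5848*h^4 - 1.548*h^3 - 3.0788*h^2 - 1.3674*h + 1.9178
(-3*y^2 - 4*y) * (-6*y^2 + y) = 18*y^4 + 21*y^3 - 4*y^2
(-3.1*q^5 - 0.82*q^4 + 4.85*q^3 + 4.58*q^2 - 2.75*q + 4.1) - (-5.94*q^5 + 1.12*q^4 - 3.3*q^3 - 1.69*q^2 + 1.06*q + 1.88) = 2.84*q^5 - 1.94*q^4 + 8.15*q^3 + 6.27*q^2 - 3.81*q + 2.22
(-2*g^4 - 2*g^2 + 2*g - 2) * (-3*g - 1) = 6*g^5 + 2*g^4 + 6*g^3 - 4*g^2 + 4*g + 2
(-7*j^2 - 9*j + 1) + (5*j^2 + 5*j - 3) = -2*j^2 - 4*j - 2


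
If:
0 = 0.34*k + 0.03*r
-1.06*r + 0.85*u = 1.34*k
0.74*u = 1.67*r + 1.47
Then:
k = 0.15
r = -1.73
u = -1.92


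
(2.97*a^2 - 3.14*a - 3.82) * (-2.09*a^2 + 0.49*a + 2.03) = -6.2073*a^4 + 8.0179*a^3 + 12.4743*a^2 - 8.246*a - 7.7546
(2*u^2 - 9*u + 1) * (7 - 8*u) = -16*u^3 + 86*u^2 - 71*u + 7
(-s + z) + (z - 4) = -s + 2*z - 4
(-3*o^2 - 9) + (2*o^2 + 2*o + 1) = -o^2 + 2*o - 8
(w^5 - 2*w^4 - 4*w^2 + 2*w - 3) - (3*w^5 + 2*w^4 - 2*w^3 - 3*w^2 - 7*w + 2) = -2*w^5 - 4*w^4 + 2*w^3 - w^2 + 9*w - 5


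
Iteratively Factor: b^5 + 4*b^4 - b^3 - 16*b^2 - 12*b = (b)*(b^4 + 4*b^3 - b^2 - 16*b - 12) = b*(b + 2)*(b^3 + 2*b^2 - 5*b - 6) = b*(b + 1)*(b + 2)*(b^2 + b - 6) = b*(b - 2)*(b + 1)*(b + 2)*(b + 3)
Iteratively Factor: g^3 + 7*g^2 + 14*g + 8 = (g + 2)*(g^2 + 5*g + 4) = (g + 2)*(g + 4)*(g + 1)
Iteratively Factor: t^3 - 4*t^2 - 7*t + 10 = (t + 2)*(t^2 - 6*t + 5) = (t - 5)*(t + 2)*(t - 1)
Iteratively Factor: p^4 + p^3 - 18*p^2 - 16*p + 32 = (p + 2)*(p^3 - p^2 - 16*p + 16) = (p + 2)*(p + 4)*(p^2 - 5*p + 4) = (p - 4)*(p + 2)*(p + 4)*(p - 1)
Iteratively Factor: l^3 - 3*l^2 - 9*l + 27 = (l + 3)*(l^2 - 6*l + 9) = (l - 3)*(l + 3)*(l - 3)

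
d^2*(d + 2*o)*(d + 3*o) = d^4 + 5*d^3*o + 6*d^2*o^2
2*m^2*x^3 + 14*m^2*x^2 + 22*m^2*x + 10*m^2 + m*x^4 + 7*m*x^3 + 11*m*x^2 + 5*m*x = (2*m + x)*(x + 1)*(x + 5)*(m*x + m)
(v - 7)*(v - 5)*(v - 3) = v^3 - 15*v^2 + 71*v - 105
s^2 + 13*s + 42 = (s + 6)*(s + 7)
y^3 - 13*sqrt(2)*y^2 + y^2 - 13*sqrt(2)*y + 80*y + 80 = (y + 1)*(y - 8*sqrt(2))*(y - 5*sqrt(2))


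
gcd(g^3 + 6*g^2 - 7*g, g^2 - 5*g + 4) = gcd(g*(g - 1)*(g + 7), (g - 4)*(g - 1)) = g - 1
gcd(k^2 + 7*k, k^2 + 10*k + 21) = k + 7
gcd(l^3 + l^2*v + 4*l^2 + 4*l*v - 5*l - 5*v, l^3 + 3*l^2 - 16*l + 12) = l - 1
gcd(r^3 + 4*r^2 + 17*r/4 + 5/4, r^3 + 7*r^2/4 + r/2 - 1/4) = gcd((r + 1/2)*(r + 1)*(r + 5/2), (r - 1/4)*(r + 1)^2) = r + 1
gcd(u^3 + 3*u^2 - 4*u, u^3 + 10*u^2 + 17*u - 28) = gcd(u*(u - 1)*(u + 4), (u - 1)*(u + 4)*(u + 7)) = u^2 + 3*u - 4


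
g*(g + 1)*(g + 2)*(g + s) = g^4 + g^3*s + 3*g^3 + 3*g^2*s + 2*g^2 + 2*g*s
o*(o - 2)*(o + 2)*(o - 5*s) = o^4 - 5*o^3*s - 4*o^2 + 20*o*s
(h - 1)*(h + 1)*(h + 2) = h^3 + 2*h^2 - h - 2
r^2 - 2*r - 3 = (r - 3)*(r + 1)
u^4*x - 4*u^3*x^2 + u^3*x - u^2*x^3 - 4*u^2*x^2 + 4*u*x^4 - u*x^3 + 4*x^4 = (u - 4*x)*(u - x)*(u + x)*(u*x + x)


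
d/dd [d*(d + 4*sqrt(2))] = 2*d + 4*sqrt(2)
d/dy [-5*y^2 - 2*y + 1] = -10*y - 2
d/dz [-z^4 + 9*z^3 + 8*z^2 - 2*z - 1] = -4*z^3 + 27*z^2 + 16*z - 2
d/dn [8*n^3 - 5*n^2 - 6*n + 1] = 24*n^2 - 10*n - 6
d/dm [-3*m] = -3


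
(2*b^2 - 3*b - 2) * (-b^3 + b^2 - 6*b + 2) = -2*b^5 + 5*b^4 - 13*b^3 + 20*b^2 + 6*b - 4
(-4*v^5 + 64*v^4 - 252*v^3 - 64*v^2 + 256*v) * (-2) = 8*v^5 - 128*v^4 + 504*v^3 + 128*v^2 - 512*v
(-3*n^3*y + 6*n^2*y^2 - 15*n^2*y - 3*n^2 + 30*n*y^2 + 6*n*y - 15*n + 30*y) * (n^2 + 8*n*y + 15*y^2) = -3*n^5*y - 18*n^4*y^2 - 15*n^4*y - 3*n^4 + 3*n^3*y^3 - 90*n^3*y^2 - 18*n^3*y - 15*n^3 + 90*n^2*y^4 + 15*n^2*y^3 + 3*n^2*y^2 - 90*n^2*y + 450*n*y^4 + 90*n*y^3 + 15*n*y^2 + 450*y^3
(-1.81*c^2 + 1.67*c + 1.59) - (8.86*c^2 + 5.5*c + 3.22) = -10.67*c^2 - 3.83*c - 1.63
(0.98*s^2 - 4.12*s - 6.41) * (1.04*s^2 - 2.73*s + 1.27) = 1.0192*s^4 - 6.9602*s^3 + 5.8258*s^2 + 12.2669*s - 8.1407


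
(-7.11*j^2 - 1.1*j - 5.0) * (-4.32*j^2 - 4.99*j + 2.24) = 30.7152*j^4 + 40.2309*j^3 + 11.1626*j^2 + 22.486*j - 11.2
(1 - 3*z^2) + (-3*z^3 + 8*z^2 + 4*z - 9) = -3*z^3 + 5*z^2 + 4*z - 8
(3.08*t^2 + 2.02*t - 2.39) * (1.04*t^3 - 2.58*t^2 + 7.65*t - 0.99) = 3.2032*t^5 - 5.8456*t^4 + 15.8648*t^3 + 18.57*t^2 - 20.2833*t + 2.3661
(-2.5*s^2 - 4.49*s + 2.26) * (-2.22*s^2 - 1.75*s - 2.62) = 5.55*s^4 + 14.3428*s^3 + 9.3903*s^2 + 7.8088*s - 5.9212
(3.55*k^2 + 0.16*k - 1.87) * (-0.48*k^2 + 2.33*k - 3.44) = -1.704*k^4 + 8.1947*k^3 - 10.9416*k^2 - 4.9075*k + 6.4328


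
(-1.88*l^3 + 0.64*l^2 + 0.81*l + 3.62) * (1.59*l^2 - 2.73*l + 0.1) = -2.9892*l^5 + 6.15*l^4 - 0.6473*l^3 + 3.6085*l^2 - 9.8016*l + 0.362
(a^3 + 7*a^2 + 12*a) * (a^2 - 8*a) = a^5 - a^4 - 44*a^3 - 96*a^2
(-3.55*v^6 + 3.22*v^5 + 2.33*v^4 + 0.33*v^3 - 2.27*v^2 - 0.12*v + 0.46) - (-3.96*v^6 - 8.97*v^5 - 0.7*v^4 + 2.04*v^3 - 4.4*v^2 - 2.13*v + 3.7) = 0.41*v^6 + 12.19*v^5 + 3.03*v^4 - 1.71*v^3 + 2.13*v^2 + 2.01*v - 3.24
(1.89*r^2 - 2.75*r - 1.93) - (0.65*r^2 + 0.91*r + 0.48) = 1.24*r^2 - 3.66*r - 2.41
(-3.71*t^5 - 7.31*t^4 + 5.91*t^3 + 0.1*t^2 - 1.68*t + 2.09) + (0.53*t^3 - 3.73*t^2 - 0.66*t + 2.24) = -3.71*t^5 - 7.31*t^4 + 6.44*t^3 - 3.63*t^2 - 2.34*t + 4.33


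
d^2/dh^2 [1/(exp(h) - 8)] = (exp(h) + 8)*exp(h)/(exp(h) - 8)^3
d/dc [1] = 0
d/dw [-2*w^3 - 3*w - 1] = -6*w^2 - 3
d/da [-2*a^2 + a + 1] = 1 - 4*a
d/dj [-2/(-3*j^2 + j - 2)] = 2*(1 - 6*j)/(3*j^2 - j + 2)^2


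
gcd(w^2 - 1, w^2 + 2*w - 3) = w - 1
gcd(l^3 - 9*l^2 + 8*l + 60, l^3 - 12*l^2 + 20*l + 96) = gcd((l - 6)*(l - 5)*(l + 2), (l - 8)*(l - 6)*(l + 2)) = l^2 - 4*l - 12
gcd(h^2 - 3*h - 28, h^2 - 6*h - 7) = h - 7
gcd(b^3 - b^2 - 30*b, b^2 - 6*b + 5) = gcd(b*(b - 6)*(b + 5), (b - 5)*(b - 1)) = 1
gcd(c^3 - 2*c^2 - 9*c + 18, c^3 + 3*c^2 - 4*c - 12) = c^2 + c - 6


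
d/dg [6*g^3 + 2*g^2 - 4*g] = 18*g^2 + 4*g - 4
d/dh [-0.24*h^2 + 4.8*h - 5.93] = 4.8 - 0.48*h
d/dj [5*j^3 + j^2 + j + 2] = 15*j^2 + 2*j + 1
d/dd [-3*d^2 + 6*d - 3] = 6 - 6*d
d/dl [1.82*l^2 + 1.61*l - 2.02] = 3.64*l + 1.61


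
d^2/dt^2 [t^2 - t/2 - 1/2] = 2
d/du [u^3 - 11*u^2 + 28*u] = 3*u^2 - 22*u + 28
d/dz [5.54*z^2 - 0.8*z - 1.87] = 11.08*z - 0.8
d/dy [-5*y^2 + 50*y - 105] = 50 - 10*y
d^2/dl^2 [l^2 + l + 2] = 2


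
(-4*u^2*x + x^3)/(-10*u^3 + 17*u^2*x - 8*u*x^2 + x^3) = x*(2*u + x)/(5*u^2 - 6*u*x + x^2)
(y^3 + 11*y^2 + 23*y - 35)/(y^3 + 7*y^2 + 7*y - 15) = (y + 7)/(y + 3)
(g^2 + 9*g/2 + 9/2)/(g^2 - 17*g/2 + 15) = (2*g^2 + 9*g + 9)/(2*g^2 - 17*g + 30)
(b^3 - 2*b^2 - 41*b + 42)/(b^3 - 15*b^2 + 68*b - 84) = (b^2 + 5*b - 6)/(b^2 - 8*b + 12)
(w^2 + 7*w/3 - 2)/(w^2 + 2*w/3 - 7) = (3*w - 2)/(3*w - 7)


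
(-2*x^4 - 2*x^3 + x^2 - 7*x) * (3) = -6*x^4 - 6*x^3 + 3*x^2 - 21*x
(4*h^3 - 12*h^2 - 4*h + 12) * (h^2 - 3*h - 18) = 4*h^5 - 24*h^4 - 40*h^3 + 240*h^2 + 36*h - 216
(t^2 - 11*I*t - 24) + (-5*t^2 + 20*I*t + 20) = -4*t^2 + 9*I*t - 4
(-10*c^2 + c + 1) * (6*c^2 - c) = -60*c^4 + 16*c^3 + 5*c^2 - c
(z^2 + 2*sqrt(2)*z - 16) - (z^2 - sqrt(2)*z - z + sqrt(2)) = z + 3*sqrt(2)*z - 16 - sqrt(2)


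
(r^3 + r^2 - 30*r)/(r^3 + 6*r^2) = (r - 5)/r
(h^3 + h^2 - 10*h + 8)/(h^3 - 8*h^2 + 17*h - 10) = (h + 4)/(h - 5)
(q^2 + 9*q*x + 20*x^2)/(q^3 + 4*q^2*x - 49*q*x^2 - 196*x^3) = (-q - 5*x)/(-q^2 + 49*x^2)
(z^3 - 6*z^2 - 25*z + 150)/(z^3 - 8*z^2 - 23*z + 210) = (z - 5)/(z - 7)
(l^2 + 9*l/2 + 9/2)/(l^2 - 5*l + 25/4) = 2*(2*l^2 + 9*l + 9)/(4*l^2 - 20*l + 25)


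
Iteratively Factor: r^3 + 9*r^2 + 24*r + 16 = (r + 4)*(r^2 + 5*r + 4) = (r + 4)^2*(r + 1)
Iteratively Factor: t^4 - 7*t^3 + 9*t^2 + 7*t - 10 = (t - 1)*(t^3 - 6*t^2 + 3*t + 10) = (t - 1)*(t + 1)*(t^2 - 7*t + 10) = (t - 2)*(t - 1)*(t + 1)*(t - 5)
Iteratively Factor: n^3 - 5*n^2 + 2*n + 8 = (n + 1)*(n^2 - 6*n + 8) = (n - 2)*(n + 1)*(n - 4)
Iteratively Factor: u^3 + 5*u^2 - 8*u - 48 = (u + 4)*(u^2 + u - 12) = (u + 4)^2*(u - 3)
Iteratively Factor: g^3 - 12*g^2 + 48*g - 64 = (g - 4)*(g^2 - 8*g + 16) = (g - 4)^2*(g - 4)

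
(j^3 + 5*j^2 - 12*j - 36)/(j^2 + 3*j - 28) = (j^3 + 5*j^2 - 12*j - 36)/(j^2 + 3*j - 28)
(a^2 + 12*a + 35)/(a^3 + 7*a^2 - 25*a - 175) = 1/(a - 5)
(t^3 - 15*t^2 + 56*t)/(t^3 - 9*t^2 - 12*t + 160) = t*(t - 7)/(t^2 - t - 20)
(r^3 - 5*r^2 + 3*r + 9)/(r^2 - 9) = (r^2 - 2*r - 3)/(r + 3)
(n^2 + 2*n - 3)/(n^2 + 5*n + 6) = (n - 1)/(n + 2)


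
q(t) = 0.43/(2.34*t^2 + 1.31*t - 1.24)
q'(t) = 0.43*(-4.68*t - 1.31)/(2.34*t^2 + 1.31*t - 1.24)^2 = (-2.0124*t - 0.5633)/(2.34*t^2 + 1.31*t - 1.24)^2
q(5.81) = 0.01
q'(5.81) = -0.00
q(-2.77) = 0.03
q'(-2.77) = 0.03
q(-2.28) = 0.05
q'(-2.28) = 0.06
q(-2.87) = 0.03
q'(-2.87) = 0.03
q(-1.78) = 0.11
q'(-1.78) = 0.20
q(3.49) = 0.01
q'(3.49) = -0.01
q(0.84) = 0.28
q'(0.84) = -0.99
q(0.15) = -0.43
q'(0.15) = -0.88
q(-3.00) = 0.03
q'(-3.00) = 0.02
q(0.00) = -0.35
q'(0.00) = -0.37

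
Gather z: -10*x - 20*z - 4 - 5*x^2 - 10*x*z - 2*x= -5*x^2 - 12*x + z*(-10*x - 20) - 4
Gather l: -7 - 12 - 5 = -24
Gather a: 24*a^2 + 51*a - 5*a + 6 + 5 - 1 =24*a^2 + 46*a + 10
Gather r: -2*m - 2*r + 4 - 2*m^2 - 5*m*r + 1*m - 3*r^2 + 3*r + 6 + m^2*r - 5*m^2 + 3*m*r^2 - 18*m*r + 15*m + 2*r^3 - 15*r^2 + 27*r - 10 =-7*m^2 + 14*m + 2*r^3 + r^2*(3*m - 18) + r*(m^2 - 23*m + 28)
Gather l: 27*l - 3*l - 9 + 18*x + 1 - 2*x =24*l + 16*x - 8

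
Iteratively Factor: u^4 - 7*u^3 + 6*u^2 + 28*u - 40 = (u + 2)*(u^3 - 9*u^2 + 24*u - 20) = (u - 2)*(u + 2)*(u^2 - 7*u + 10) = (u - 5)*(u - 2)*(u + 2)*(u - 2)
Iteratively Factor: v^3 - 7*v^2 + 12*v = (v - 3)*(v^2 - 4*v) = v*(v - 3)*(v - 4)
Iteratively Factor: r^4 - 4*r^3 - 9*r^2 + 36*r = (r - 4)*(r^3 - 9*r) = r*(r - 4)*(r^2 - 9) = r*(r - 4)*(r + 3)*(r - 3)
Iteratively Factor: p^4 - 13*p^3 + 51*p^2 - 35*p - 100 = (p - 5)*(p^3 - 8*p^2 + 11*p + 20) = (p - 5)*(p - 4)*(p^2 - 4*p - 5) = (p - 5)*(p - 4)*(p + 1)*(p - 5)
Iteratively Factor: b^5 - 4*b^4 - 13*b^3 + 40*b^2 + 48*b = (b + 3)*(b^4 - 7*b^3 + 8*b^2 + 16*b) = (b - 4)*(b + 3)*(b^3 - 3*b^2 - 4*b) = (b - 4)^2*(b + 3)*(b^2 + b) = b*(b - 4)^2*(b + 3)*(b + 1)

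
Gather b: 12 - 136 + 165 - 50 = -9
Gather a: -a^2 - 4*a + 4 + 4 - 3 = -a^2 - 4*a + 5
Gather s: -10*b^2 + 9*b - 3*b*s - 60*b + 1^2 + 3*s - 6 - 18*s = -10*b^2 - 51*b + s*(-3*b - 15) - 5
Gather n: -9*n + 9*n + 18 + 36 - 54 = 0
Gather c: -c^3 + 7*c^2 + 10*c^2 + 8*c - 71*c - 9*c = -c^3 + 17*c^2 - 72*c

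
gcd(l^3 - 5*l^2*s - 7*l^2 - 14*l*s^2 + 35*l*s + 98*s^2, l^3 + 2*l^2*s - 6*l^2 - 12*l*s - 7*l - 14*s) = l^2 + 2*l*s - 7*l - 14*s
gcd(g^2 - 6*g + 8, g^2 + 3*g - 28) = g - 4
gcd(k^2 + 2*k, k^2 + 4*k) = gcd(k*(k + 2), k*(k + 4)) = k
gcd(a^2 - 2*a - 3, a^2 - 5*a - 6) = a + 1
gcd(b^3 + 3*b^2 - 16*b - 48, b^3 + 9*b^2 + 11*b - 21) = b + 3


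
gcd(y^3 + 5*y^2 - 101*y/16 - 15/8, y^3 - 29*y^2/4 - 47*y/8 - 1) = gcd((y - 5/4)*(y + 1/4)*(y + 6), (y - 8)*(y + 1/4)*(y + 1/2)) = y + 1/4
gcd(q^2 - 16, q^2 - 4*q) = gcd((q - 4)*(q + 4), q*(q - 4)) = q - 4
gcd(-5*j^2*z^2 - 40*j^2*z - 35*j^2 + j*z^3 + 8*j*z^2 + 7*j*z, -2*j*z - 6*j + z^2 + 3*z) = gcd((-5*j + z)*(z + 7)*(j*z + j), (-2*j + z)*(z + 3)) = 1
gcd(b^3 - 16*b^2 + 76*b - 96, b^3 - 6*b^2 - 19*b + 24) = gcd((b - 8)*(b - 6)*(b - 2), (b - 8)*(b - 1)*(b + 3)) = b - 8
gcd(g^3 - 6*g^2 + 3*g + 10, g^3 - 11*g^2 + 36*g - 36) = g - 2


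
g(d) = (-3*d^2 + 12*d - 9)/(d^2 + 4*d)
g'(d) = (12 - 6*d)/(d^2 + 4*d) + (-2*d - 4)*(-3*d^2 + 12*d - 9)/(d^2 + 4*d)^2 = 6*(-4*d^2 + 3*d + 6)/(d^2*(d^2 + 8*d + 16))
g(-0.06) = 41.16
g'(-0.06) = 623.31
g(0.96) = -0.05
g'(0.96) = 1.37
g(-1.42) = 8.76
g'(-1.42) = -2.83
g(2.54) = 0.13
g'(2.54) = -0.26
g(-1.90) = 10.68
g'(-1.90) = -5.33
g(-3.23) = 31.79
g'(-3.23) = -44.06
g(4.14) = -0.32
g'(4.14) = -0.26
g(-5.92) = -16.29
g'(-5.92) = -7.06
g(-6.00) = -15.75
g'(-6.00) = -6.50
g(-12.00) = -6.09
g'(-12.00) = -0.39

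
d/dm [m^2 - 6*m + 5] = 2*m - 6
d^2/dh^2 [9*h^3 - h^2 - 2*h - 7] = 54*h - 2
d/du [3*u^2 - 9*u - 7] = 6*u - 9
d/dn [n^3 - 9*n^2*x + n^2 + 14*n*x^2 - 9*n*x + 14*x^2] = 3*n^2 - 18*n*x + 2*n + 14*x^2 - 9*x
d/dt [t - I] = 1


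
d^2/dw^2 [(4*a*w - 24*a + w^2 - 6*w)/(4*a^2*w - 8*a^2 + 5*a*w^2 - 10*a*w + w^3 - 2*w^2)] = 2*(-4*a^2 - 12*a*w + 8*a + w^3 - 18*w^2 + 36*w - 24)/(a^3*w^3 - 6*a^3*w^2 + 12*a^3*w - 8*a^3 + 3*a^2*w^4 - 18*a^2*w^3 + 36*a^2*w^2 - 24*a^2*w + 3*a*w^5 - 18*a*w^4 + 36*a*w^3 - 24*a*w^2 + w^6 - 6*w^5 + 12*w^4 - 8*w^3)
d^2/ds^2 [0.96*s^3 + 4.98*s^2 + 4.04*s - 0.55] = 5.76*s + 9.96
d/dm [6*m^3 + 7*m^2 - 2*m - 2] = 18*m^2 + 14*m - 2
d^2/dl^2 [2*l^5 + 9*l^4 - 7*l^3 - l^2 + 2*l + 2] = 40*l^3 + 108*l^2 - 42*l - 2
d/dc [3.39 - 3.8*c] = -3.80000000000000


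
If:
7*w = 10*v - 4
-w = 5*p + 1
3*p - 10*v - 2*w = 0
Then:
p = -5/48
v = 31/480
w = -23/48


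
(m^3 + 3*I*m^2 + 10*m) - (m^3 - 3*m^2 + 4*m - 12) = 3*m^2 + 3*I*m^2 + 6*m + 12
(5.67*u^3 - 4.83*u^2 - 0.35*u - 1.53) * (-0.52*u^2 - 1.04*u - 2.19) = -2.9484*u^5 - 3.3852*u^4 - 7.2121*u^3 + 11.7373*u^2 + 2.3577*u + 3.3507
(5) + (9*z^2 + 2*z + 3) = 9*z^2 + 2*z + 8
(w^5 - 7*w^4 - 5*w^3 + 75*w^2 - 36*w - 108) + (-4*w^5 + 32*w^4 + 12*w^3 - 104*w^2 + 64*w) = -3*w^5 + 25*w^4 + 7*w^3 - 29*w^2 + 28*w - 108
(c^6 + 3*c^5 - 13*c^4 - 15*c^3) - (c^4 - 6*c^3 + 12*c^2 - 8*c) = c^6 + 3*c^5 - 14*c^4 - 9*c^3 - 12*c^2 + 8*c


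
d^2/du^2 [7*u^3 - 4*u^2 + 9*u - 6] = 42*u - 8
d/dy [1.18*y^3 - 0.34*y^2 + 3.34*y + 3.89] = 3.54*y^2 - 0.68*y + 3.34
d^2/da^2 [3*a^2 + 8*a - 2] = 6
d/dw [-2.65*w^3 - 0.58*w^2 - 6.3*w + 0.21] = -7.95*w^2 - 1.16*w - 6.3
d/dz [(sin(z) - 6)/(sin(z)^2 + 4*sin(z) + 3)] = (12*sin(z) + cos(z)^2 + 26)*cos(z)/(sin(z)^2 + 4*sin(z) + 3)^2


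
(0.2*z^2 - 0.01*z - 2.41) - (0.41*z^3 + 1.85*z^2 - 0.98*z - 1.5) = -0.41*z^3 - 1.65*z^2 + 0.97*z - 0.91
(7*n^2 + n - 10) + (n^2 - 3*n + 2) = 8*n^2 - 2*n - 8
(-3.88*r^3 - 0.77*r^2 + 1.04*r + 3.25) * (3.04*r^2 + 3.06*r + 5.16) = -11.7952*r^5 - 14.2136*r^4 - 19.2154*r^3 + 9.0892*r^2 + 15.3114*r + 16.77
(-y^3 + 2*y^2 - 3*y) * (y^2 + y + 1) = -y^5 + y^4 - 2*y^3 - y^2 - 3*y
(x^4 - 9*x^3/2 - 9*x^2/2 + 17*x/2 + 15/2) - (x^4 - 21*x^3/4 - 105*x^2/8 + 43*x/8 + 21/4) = 3*x^3/4 + 69*x^2/8 + 25*x/8 + 9/4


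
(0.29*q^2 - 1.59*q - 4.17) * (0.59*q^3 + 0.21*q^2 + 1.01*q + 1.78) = 0.1711*q^5 - 0.8772*q^4 - 2.5013*q^3 - 1.9654*q^2 - 7.0419*q - 7.4226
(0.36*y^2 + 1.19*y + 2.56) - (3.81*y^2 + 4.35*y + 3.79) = -3.45*y^2 - 3.16*y - 1.23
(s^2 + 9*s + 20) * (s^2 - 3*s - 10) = s^4 + 6*s^3 - 17*s^2 - 150*s - 200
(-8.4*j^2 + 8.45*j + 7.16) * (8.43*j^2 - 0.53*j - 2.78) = -70.812*j^4 + 75.6855*j^3 + 79.2323*j^2 - 27.2858*j - 19.9048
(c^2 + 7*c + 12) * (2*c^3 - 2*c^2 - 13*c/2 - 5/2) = 2*c^5 + 12*c^4 + 7*c^3/2 - 72*c^2 - 191*c/2 - 30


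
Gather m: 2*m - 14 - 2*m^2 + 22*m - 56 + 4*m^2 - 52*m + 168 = 2*m^2 - 28*m + 98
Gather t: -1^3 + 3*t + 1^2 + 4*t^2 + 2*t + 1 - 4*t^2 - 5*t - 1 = 0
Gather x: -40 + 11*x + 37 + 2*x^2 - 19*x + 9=2*x^2 - 8*x + 6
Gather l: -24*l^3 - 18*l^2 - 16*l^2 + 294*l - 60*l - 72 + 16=-24*l^3 - 34*l^2 + 234*l - 56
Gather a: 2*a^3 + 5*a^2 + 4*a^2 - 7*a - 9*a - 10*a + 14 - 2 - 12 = 2*a^3 + 9*a^2 - 26*a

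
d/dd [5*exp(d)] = 5*exp(d)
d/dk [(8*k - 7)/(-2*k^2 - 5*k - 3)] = (16*k^2 - 28*k - 59)/(4*k^4 + 20*k^3 + 37*k^2 + 30*k + 9)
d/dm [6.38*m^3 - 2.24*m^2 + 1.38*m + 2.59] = 19.14*m^2 - 4.48*m + 1.38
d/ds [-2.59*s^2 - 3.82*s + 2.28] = -5.18*s - 3.82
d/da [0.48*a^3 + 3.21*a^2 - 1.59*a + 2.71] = 1.44*a^2 + 6.42*a - 1.59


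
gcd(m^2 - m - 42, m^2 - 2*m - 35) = m - 7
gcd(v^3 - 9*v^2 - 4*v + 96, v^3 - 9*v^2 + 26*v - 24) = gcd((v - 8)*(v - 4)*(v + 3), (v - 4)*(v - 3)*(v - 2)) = v - 4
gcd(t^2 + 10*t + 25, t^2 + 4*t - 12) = 1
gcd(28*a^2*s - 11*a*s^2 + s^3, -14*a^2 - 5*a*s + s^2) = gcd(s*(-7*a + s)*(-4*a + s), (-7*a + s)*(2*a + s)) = -7*a + s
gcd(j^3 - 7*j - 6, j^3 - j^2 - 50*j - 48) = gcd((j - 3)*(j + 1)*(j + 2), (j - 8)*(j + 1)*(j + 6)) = j + 1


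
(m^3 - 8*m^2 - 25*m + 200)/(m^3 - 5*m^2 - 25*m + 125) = (m - 8)/(m - 5)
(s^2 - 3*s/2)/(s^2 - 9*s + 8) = s*(2*s - 3)/(2*(s^2 - 9*s + 8))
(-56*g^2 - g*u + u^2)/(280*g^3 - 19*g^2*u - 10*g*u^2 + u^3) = (7*g + u)/(-35*g^2 - 2*g*u + u^2)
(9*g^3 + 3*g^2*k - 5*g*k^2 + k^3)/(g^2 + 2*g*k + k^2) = (9*g^2 - 6*g*k + k^2)/(g + k)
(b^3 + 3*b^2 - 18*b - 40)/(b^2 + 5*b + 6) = (b^2 + b - 20)/(b + 3)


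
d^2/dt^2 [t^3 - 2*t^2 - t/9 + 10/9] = 6*t - 4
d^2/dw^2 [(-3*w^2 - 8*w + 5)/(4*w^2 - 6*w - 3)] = 2*(-200*w^3 + 132*w^2 - 648*w + 357)/(64*w^6 - 288*w^5 + 288*w^4 + 216*w^3 - 216*w^2 - 162*w - 27)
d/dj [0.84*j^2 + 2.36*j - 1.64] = 1.68*j + 2.36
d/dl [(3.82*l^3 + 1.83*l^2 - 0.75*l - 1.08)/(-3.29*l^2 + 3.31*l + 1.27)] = (-12.5678*l^4 + 25.2884*l^3 + 18.144*l^2 - 2.4582*l + 2.6223)/(10.8241*l^4 - 21.7798*l^3 + 2.5995*l^2 + 8.4074*l + 1.6129)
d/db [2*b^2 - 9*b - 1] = 4*b - 9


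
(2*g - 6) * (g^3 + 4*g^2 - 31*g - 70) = 2*g^4 + 2*g^3 - 86*g^2 + 46*g + 420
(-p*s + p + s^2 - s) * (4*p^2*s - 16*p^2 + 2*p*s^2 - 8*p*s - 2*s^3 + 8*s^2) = -4*p^3*s^2 + 20*p^3*s - 16*p^3 + 2*p^2*s^3 - 10*p^2*s^2 + 8*p^2*s + 4*p*s^4 - 20*p*s^3 + 16*p*s^2 - 2*s^5 + 10*s^4 - 8*s^3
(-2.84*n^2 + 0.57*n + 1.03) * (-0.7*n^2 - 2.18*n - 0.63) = 1.988*n^4 + 5.7922*n^3 - 0.1744*n^2 - 2.6045*n - 0.6489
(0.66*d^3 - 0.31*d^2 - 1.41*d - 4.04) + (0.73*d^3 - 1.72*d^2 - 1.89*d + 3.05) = 1.39*d^3 - 2.03*d^2 - 3.3*d - 0.99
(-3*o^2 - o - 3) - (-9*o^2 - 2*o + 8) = 6*o^2 + o - 11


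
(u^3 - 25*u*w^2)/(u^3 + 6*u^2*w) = (u^2 - 25*w^2)/(u*(u + 6*w))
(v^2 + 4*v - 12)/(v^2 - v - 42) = (v - 2)/(v - 7)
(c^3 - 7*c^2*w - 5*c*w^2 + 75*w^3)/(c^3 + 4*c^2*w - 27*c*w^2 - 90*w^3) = (c - 5*w)/(c + 6*w)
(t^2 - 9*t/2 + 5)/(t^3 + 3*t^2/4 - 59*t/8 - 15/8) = 4*(t - 2)/(4*t^2 + 13*t + 3)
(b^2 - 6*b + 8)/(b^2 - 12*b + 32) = (b - 2)/(b - 8)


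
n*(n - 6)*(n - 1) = n^3 - 7*n^2 + 6*n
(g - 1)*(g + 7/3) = g^2 + 4*g/3 - 7/3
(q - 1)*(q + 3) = q^2 + 2*q - 3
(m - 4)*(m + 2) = m^2 - 2*m - 8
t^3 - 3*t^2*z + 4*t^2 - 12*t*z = t*(t + 4)*(t - 3*z)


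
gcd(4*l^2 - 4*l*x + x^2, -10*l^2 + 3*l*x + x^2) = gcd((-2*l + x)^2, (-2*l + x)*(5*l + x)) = -2*l + x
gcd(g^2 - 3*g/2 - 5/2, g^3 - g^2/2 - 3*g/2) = g + 1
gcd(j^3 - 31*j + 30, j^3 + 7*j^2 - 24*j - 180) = j^2 + j - 30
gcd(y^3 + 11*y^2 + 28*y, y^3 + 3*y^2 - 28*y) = y^2 + 7*y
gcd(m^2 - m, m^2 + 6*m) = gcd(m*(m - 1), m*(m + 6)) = m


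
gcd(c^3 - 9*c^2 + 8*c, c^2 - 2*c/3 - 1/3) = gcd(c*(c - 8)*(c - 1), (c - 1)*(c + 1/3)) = c - 1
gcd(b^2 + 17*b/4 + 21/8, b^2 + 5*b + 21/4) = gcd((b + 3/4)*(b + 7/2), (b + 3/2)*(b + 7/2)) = b + 7/2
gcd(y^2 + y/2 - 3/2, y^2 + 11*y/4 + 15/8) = y + 3/2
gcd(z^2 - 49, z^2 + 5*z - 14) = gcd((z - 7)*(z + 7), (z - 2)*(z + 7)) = z + 7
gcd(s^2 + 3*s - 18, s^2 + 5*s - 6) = s + 6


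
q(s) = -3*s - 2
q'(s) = -3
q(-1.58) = 2.74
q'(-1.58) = -3.00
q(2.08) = -8.24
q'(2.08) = -3.00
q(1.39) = -6.17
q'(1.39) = -3.00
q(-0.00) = -2.00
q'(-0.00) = -3.00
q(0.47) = -3.41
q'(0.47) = -3.00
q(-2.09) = 4.27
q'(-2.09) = -3.00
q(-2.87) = 6.61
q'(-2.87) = -3.00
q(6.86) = -22.58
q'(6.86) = -3.00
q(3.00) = -11.00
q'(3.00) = -3.00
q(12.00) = -38.00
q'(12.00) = -3.00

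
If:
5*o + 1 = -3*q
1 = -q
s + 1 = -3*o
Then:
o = 2/5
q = -1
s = -11/5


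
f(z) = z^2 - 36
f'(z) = 2*z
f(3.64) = -22.75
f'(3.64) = 7.28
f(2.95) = -27.30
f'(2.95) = 5.90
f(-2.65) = -28.98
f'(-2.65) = -5.30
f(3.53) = -23.54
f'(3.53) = 7.06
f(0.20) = -35.96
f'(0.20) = 0.40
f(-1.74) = -32.97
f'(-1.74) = -3.48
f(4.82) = -12.77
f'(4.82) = 9.64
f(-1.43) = -33.96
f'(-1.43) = -2.86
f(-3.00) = -27.00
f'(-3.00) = -6.00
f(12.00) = 108.00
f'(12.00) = 24.00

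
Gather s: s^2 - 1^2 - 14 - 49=s^2 - 64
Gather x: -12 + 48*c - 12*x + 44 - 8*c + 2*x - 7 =40*c - 10*x + 25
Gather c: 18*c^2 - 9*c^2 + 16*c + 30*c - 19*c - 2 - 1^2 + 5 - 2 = 9*c^2 + 27*c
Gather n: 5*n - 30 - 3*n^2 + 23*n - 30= -3*n^2 + 28*n - 60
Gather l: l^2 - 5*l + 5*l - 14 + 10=l^2 - 4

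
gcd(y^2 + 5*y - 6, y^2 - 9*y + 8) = y - 1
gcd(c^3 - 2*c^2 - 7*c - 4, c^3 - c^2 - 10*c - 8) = c^2 - 3*c - 4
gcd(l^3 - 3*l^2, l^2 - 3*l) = l^2 - 3*l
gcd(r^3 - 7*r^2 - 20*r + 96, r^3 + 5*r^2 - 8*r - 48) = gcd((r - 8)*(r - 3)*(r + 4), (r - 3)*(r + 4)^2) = r^2 + r - 12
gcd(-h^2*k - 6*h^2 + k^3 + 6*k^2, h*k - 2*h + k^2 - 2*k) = h + k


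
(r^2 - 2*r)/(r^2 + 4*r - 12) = r/(r + 6)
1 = 1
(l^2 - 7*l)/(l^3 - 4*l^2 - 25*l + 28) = l/(l^2 + 3*l - 4)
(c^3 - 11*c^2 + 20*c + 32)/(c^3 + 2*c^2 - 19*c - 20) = (c - 8)/(c + 5)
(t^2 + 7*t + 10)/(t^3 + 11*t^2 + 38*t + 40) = 1/(t + 4)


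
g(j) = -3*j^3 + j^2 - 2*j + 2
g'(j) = -9*j^2 + 2*j - 2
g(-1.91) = 30.37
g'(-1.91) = -38.65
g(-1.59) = 19.77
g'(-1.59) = -27.93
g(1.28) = -5.21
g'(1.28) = -14.19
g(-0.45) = 3.38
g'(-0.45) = -4.72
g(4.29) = -225.04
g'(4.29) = -159.06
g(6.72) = -876.67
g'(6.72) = -394.99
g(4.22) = -214.09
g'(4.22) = -153.84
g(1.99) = -21.66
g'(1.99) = -33.66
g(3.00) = -76.00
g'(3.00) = -77.00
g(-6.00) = 698.00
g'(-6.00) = -338.00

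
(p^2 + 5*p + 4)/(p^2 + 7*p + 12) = (p + 1)/(p + 3)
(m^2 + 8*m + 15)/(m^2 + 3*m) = (m + 5)/m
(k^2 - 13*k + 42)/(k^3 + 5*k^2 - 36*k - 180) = (k - 7)/(k^2 + 11*k + 30)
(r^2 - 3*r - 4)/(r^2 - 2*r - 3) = (r - 4)/(r - 3)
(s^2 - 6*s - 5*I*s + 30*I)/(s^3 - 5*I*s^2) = (s - 6)/s^2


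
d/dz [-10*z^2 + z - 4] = 1 - 20*z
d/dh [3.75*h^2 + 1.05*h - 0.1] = 7.5*h + 1.05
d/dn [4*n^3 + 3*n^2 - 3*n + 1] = 12*n^2 + 6*n - 3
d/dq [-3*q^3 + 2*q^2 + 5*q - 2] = -9*q^2 + 4*q + 5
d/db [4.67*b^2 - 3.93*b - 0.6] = 9.34*b - 3.93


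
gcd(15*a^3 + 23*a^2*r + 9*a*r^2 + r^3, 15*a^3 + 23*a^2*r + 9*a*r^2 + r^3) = 15*a^3 + 23*a^2*r + 9*a*r^2 + r^3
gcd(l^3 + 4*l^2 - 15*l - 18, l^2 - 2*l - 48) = l + 6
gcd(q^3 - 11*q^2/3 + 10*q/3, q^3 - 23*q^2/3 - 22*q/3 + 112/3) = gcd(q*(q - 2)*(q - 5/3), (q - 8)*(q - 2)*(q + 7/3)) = q - 2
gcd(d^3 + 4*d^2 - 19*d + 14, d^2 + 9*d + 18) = 1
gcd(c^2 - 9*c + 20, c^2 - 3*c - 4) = c - 4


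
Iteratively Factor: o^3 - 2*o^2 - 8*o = (o)*(o^2 - 2*o - 8) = o*(o + 2)*(o - 4)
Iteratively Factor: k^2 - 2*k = (k - 2)*(k)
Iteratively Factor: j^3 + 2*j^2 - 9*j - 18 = (j + 3)*(j^2 - j - 6) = (j - 3)*(j + 3)*(j + 2)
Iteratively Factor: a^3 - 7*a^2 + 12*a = (a - 4)*(a^2 - 3*a) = a*(a - 4)*(a - 3)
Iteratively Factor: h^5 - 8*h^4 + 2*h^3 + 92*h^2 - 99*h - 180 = (h + 3)*(h^4 - 11*h^3 + 35*h^2 - 13*h - 60) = (h - 4)*(h + 3)*(h^3 - 7*h^2 + 7*h + 15) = (h - 4)*(h + 1)*(h + 3)*(h^2 - 8*h + 15) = (h - 5)*(h - 4)*(h + 1)*(h + 3)*(h - 3)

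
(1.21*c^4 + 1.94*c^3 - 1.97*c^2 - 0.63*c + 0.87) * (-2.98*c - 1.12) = -3.6058*c^5 - 7.1364*c^4 + 3.6978*c^3 + 4.0838*c^2 - 1.887*c - 0.9744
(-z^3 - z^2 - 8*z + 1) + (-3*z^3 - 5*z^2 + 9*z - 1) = -4*z^3 - 6*z^2 + z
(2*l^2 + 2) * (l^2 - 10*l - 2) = 2*l^4 - 20*l^3 - 2*l^2 - 20*l - 4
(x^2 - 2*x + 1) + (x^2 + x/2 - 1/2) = 2*x^2 - 3*x/2 + 1/2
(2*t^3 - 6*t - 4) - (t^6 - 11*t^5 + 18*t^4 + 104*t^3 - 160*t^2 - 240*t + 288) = -t^6 + 11*t^5 - 18*t^4 - 102*t^3 + 160*t^2 + 234*t - 292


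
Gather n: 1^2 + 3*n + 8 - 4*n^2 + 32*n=-4*n^2 + 35*n + 9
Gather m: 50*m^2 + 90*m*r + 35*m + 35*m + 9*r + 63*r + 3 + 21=50*m^2 + m*(90*r + 70) + 72*r + 24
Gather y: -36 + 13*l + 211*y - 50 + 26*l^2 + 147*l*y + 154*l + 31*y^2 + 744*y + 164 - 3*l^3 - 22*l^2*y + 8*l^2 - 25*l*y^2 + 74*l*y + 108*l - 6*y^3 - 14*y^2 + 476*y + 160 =-3*l^3 + 34*l^2 + 275*l - 6*y^3 + y^2*(17 - 25*l) + y*(-22*l^2 + 221*l + 1431) + 238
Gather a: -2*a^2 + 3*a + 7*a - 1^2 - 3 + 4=-2*a^2 + 10*a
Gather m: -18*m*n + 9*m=m*(9 - 18*n)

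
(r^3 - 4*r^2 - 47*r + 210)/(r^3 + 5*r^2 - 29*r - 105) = (r - 6)/(r + 3)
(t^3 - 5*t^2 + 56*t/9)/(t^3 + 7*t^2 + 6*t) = (t^2 - 5*t + 56/9)/(t^2 + 7*t + 6)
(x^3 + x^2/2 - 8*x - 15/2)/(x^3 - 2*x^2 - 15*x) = (-2*x^3 - x^2 + 16*x + 15)/(2*x*(-x^2 + 2*x + 15))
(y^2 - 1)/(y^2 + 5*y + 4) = (y - 1)/(y + 4)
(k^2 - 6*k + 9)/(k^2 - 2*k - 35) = (-k^2 + 6*k - 9)/(-k^2 + 2*k + 35)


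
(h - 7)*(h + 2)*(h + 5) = h^3 - 39*h - 70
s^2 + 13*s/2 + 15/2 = (s + 3/2)*(s + 5)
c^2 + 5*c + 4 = (c + 1)*(c + 4)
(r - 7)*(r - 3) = r^2 - 10*r + 21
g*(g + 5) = g^2 + 5*g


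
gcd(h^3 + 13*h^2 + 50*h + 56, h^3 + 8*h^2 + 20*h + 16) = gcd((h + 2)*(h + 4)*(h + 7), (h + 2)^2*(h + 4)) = h^2 + 6*h + 8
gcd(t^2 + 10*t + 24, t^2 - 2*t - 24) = t + 4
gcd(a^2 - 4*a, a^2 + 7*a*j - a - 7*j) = 1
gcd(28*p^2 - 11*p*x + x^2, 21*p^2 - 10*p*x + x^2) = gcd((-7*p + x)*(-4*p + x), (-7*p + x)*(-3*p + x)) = -7*p + x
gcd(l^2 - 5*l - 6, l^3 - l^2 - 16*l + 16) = 1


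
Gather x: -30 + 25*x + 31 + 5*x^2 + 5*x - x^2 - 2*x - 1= 4*x^2 + 28*x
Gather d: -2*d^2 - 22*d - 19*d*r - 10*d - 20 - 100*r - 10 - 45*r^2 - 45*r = -2*d^2 + d*(-19*r - 32) - 45*r^2 - 145*r - 30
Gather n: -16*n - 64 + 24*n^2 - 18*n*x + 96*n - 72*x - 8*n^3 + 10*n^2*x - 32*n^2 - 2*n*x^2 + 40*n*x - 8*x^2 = -8*n^3 + n^2*(10*x - 8) + n*(-2*x^2 + 22*x + 80) - 8*x^2 - 72*x - 64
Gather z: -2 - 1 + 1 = -2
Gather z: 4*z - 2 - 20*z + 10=8 - 16*z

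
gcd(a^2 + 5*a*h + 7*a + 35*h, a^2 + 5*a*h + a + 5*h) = a + 5*h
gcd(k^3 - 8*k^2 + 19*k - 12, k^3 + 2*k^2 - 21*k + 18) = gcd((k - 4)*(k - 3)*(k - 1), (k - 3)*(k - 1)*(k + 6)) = k^2 - 4*k + 3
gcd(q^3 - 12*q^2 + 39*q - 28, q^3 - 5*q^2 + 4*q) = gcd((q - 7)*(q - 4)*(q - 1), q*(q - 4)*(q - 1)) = q^2 - 5*q + 4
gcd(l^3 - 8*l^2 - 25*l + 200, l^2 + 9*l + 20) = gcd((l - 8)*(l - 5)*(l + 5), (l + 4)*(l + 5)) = l + 5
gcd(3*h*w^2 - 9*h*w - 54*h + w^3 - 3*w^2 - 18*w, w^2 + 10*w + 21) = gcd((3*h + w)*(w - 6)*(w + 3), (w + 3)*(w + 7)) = w + 3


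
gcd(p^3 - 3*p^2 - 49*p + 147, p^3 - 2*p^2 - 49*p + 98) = p^2 - 49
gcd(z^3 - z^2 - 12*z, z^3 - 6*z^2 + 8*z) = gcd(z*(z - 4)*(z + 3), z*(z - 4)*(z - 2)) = z^2 - 4*z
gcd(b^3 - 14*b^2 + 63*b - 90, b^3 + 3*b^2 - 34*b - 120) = b - 6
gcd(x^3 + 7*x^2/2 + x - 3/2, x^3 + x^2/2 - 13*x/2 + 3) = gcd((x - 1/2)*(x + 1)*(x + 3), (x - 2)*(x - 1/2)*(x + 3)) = x^2 + 5*x/2 - 3/2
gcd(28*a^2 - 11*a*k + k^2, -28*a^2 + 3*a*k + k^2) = 4*a - k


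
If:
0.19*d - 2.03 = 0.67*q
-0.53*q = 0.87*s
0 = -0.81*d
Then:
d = 0.00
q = -3.03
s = 1.85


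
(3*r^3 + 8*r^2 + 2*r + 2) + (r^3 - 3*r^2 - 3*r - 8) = 4*r^3 + 5*r^2 - r - 6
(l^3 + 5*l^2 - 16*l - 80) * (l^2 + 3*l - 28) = l^5 + 8*l^4 - 29*l^3 - 268*l^2 + 208*l + 2240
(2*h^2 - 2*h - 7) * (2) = 4*h^2 - 4*h - 14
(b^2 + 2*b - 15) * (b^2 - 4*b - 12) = b^4 - 2*b^3 - 35*b^2 + 36*b + 180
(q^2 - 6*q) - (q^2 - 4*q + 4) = -2*q - 4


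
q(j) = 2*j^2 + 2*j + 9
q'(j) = 4*j + 2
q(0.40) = 10.12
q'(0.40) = 3.60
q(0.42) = 10.19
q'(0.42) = 3.68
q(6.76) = 113.92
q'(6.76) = 29.04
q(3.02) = 33.28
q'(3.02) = 14.08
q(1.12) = 13.75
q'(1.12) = 6.48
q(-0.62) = 8.53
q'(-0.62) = -0.48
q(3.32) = 37.68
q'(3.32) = 15.28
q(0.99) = 12.94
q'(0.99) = 5.96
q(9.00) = 189.00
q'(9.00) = 38.00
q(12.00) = 321.00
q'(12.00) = 50.00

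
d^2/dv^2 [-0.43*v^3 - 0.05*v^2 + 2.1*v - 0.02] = -2.58*v - 0.1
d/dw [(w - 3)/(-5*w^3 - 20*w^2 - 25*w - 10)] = (2*w^2 - 7*w - 17)/(5*(w^5 + 7*w^4 + 19*w^3 + 25*w^2 + 16*w + 4))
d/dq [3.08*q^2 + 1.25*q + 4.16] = 6.16*q + 1.25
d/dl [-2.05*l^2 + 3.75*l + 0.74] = 3.75 - 4.1*l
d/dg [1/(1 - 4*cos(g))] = -4*sin(g)/(4*cos(g) - 1)^2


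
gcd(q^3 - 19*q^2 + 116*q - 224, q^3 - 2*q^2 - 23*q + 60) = q - 4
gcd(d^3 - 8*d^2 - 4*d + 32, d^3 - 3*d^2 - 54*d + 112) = d^2 - 10*d + 16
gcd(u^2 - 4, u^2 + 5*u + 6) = u + 2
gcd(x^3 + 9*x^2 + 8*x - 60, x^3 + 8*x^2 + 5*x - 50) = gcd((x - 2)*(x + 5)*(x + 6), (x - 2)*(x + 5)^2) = x^2 + 3*x - 10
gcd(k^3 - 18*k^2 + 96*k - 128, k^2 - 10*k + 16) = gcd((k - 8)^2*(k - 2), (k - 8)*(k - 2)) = k^2 - 10*k + 16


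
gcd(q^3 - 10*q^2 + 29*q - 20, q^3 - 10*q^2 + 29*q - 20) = q^3 - 10*q^2 + 29*q - 20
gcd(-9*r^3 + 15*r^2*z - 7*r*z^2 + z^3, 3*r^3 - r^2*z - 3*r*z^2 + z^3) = 3*r^2 - 4*r*z + z^2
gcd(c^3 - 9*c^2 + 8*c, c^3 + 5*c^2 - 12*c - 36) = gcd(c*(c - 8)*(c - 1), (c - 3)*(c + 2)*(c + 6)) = 1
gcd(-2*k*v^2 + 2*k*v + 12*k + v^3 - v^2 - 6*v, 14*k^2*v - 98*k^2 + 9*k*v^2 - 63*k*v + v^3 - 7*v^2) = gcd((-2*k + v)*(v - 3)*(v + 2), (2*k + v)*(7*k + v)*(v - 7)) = 1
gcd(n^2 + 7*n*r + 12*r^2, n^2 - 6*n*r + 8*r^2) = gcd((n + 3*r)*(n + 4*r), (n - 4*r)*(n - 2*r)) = 1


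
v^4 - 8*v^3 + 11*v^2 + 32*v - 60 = (v - 5)*(v - 3)*(v - 2)*(v + 2)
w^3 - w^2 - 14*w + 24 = (w - 3)*(w - 2)*(w + 4)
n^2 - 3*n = n*(n - 3)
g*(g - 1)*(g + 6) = g^3 + 5*g^2 - 6*g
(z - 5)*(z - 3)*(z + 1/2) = z^3 - 15*z^2/2 + 11*z + 15/2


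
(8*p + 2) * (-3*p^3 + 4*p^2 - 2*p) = -24*p^4 + 26*p^3 - 8*p^2 - 4*p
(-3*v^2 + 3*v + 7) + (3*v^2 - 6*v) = 7 - 3*v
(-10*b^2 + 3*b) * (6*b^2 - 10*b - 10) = -60*b^4 + 118*b^3 + 70*b^2 - 30*b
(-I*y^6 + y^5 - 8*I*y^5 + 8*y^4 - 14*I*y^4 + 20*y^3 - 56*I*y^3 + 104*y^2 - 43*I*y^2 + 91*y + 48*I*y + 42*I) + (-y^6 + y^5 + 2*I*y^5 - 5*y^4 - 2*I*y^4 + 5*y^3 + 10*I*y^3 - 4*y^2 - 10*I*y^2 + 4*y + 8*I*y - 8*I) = -y^6 - I*y^6 + 2*y^5 - 6*I*y^5 + 3*y^4 - 16*I*y^4 + 25*y^3 - 46*I*y^3 + 100*y^2 - 53*I*y^2 + 95*y + 56*I*y + 34*I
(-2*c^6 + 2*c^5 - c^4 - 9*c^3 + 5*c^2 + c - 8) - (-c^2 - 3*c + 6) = -2*c^6 + 2*c^5 - c^4 - 9*c^3 + 6*c^2 + 4*c - 14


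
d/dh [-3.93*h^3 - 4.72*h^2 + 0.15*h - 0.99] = -11.79*h^2 - 9.44*h + 0.15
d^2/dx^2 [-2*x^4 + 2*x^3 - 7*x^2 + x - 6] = -24*x^2 + 12*x - 14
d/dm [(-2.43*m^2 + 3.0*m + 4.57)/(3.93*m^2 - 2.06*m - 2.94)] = (-6.7842*m^2 - 21.6318*m + 0.594200000000001)/(15.4449*m^4 - 16.1916*m^3 - 18.8648*m^2 + 12.1128*m + 8.6436)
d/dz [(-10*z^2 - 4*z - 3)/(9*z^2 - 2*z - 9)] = 2*(28*z^2 + 117*z + 15)/(81*z^4 - 36*z^3 - 158*z^2 + 36*z + 81)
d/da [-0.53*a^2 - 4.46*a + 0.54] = -1.06*a - 4.46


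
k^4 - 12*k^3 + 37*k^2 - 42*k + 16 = (k - 8)*(k - 2)*(k - 1)^2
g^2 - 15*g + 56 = (g - 8)*(g - 7)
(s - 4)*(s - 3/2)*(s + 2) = s^3 - 7*s^2/2 - 5*s + 12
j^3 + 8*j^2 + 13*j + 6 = (j + 1)^2*(j + 6)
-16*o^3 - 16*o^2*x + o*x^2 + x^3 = (-4*o + x)*(o + x)*(4*o + x)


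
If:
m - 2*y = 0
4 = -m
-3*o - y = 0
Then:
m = -4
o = 2/3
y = -2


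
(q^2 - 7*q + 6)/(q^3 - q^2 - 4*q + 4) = (q - 6)/(q^2 - 4)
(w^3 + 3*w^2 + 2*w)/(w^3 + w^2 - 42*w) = (w^2 + 3*w + 2)/(w^2 + w - 42)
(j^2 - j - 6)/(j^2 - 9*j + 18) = (j + 2)/(j - 6)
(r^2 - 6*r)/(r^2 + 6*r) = (r - 6)/(r + 6)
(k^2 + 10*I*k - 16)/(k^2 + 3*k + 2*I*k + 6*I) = (k + 8*I)/(k + 3)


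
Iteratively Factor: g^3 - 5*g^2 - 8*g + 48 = (g - 4)*(g^2 - g - 12) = (g - 4)*(g + 3)*(g - 4)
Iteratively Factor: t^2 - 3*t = (t)*(t - 3)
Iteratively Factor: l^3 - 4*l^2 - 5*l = (l - 5)*(l^2 + l) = (l - 5)*(l + 1)*(l)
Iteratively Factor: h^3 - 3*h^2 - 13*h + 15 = (h + 3)*(h^2 - 6*h + 5) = (h - 1)*(h + 3)*(h - 5)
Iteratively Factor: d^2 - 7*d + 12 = (d - 3)*(d - 4)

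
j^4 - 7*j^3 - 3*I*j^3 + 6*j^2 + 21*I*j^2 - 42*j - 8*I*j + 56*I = (j - 7)*(j - 4*I)*(j - I)*(j + 2*I)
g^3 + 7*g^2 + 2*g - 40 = (g - 2)*(g + 4)*(g + 5)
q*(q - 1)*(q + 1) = q^3 - q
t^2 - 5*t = t*(t - 5)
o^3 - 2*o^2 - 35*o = o*(o - 7)*(o + 5)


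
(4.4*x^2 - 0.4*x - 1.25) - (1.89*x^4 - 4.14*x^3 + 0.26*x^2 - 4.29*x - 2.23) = -1.89*x^4 + 4.14*x^3 + 4.14*x^2 + 3.89*x + 0.98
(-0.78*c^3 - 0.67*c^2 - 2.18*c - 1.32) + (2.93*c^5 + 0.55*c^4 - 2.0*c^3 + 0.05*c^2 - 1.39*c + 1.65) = 2.93*c^5 + 0.55*c^4 - 2.78*c^3 - 0.62*c^2 - 3.57*c + 0.33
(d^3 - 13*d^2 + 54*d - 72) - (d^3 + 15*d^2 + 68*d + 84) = -28*d^2 - 14*d - 156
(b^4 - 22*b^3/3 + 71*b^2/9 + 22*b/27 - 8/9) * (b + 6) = b^5 - 4*b^4/3 - 325*b^3/9 + 1300*b^2/27 + 4*b - 16/3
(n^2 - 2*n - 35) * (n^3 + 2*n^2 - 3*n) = n^5 - 42*n^3 - 64*n^2 + 105*n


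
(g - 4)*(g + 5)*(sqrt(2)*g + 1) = sqrt(2)*g^3 + g^2 + sqrt(2)*g^2 - 20*sqrt(2)*g + g - 20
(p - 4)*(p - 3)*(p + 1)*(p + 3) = p^4 - 3*p^3 - 13*p^2 + 27*p + 36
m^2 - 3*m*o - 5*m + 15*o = (m - 5)*(m - 3*o)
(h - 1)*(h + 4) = h^2 + 3*h - 4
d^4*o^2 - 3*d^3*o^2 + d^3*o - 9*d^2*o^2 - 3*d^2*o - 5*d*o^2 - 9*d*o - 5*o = (d - 5)*(d + 1)*(d*o + 1)*(d*o + o)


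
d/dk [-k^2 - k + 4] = -2*k - 1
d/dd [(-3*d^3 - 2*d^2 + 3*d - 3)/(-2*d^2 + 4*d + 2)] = (3*d^4 - 12*d^3 - 10*d^2 - 10*d + 9)/(2*(d^4 - 4*d^3 + 2*d^2 + 4*d + 1))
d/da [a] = 1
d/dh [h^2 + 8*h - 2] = 2*h + 8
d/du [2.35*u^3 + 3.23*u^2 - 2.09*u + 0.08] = 7.05*u^2 + 6.46*u - 2.09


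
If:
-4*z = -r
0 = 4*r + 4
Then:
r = -1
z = -1/4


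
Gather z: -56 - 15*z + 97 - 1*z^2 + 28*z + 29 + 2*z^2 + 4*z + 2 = z^2 + 17*z + 72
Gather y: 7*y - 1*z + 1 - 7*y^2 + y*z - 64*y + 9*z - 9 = -7*y^2 + y*(z - 57) + 8*z - 8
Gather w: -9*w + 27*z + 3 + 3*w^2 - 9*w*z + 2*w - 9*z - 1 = 3*w^2 + w*(-9*z - 7) + 18*z + 2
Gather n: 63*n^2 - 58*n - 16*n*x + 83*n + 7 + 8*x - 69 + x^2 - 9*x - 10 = 63*n^2 + n*(25 - 16*x) + x^2 - x - 72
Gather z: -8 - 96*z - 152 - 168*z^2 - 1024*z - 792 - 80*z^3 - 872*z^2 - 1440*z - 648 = -80*z^3 - 1040*z^2 - 2560*z - 1600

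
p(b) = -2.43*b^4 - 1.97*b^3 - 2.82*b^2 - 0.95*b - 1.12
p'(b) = -9.72*b^3 - 5.91*b^2 - 5.64*b - 0.95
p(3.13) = -325.36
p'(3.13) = -374.56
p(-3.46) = -298.26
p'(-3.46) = 350.43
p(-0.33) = -1.07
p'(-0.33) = 0.62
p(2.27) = -105.37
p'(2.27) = -157.90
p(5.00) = -1841.37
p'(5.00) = -1391.90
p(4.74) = -1505.43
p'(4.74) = -1195.61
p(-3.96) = -516.81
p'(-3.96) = 532.31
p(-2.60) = -94.13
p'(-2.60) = 144.60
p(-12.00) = -47380.12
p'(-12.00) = 16011.85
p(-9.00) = -14728.09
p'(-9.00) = 6656.98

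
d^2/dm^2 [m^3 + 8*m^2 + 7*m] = 6*m + 16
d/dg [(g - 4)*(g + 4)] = 2*g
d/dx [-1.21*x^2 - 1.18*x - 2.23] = -2.42*x - 1.18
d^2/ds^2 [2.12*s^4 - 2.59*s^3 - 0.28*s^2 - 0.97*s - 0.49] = 25.44*s^2 - 15.54*s - 0.56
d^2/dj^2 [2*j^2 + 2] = 4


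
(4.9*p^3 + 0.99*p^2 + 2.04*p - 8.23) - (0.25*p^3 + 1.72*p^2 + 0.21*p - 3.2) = 4.65*p^3 - 0.73*p^2 + 1.83*p - 5.03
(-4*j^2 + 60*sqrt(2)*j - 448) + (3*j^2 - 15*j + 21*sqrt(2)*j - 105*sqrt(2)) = -j^2 - 15*j + 81*sqrt(2)*j - 448 - 105*sqrt(2)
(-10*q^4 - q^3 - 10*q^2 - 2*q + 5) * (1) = -10*q^4 - q^3 - 10*q^2 - 2*q + 5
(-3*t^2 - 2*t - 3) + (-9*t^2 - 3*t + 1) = -12*t^2 - 5*t - 2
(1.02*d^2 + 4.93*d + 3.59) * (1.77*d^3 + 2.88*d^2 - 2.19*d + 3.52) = 1.8054*d^5 + 11.6637*d^4 + 18.3189*d^3 + 3.1329*d^2 + 9.4915*d + 12.6368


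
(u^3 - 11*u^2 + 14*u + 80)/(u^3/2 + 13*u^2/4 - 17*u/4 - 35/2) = 4*(u^2 - 13*u + 40)/(2*u^2 + 9*u - 35)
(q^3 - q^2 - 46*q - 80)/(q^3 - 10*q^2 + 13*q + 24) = (q^2 + 7*q + 10)/(q^2 - 2*q - 3)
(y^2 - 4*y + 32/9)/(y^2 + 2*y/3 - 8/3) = (y - 8/3)/(y + 2)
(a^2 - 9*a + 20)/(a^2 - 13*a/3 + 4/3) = 3*(a - 5)/(3*a - 1)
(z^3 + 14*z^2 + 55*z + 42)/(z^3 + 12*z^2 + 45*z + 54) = (z^2 + 8*z + 7)/(z^2 + 6*z + 9)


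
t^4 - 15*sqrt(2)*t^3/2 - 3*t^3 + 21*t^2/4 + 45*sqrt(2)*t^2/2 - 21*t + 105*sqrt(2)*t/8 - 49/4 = (t - 7/2)*(t + 1/2)*(t - 7*sqrt(2))*(t - sqrt(2)/2)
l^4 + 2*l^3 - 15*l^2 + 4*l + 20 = (l - 2)^2*(l + 1)*(l + 5)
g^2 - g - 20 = (g - 5)*(g + 4)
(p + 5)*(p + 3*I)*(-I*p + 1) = -I*p^3 + 4*p^2 - 5*I*p^2 + 20*p + 3*I*p + 15*I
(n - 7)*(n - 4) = n^2 - 11*n + 28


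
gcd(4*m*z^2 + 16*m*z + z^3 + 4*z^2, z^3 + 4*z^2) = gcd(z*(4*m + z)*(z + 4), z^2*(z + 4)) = z^2 + 4*z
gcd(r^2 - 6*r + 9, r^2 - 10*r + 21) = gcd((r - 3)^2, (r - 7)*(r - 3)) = r - 3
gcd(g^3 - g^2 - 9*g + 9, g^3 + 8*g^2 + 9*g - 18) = g^2 + 2*g - 3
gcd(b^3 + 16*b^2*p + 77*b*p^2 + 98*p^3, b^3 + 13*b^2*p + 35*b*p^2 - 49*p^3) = b^2 + 14*b*p + 49*p^2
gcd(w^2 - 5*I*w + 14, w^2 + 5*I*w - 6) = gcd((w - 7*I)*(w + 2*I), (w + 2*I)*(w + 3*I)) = w + 2*I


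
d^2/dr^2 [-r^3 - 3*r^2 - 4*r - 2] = -6*r - 6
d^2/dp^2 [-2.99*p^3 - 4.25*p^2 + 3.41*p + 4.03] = -17.94*p - 8.5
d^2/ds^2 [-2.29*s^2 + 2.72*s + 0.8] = -4.58000000000000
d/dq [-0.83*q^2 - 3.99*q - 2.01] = -1.66*q - 3.99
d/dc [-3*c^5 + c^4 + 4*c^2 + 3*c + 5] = -15*c^4 + 4*c^3 + 8*c + 3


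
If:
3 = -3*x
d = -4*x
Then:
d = 4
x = -1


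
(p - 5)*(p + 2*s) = p^2 + 2*p*s - 5*p - 10*s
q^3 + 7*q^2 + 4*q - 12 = (q - 1)*(q + 2)*(q + 6)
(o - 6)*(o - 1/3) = o^2 - 19*o/3 + 2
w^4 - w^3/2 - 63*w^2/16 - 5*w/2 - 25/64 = (w - 5/2)*(w + 1/4)*(w + 1/2)*(w + 5/4)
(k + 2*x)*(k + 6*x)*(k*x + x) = k^3*x + 8*k^2*x^2 + k^2*x + 12*k*x^3 + 8*k*x^2 + 12*x^3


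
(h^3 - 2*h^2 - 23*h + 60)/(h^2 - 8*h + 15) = (h^2 + h - 20)/(h - 5)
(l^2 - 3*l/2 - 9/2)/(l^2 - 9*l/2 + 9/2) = (2*l + 3)/(2*l - 3)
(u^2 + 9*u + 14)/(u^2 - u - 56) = (u + 2)/(u - 8)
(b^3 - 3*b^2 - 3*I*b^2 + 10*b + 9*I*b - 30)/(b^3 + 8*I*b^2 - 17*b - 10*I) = (b^2 - b*(3 + 5*I) + 15*I)/(b^2 + 6*I*b - 5)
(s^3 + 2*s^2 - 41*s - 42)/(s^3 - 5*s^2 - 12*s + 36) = (s^2 + 8*s + 7)/(s^2 + s - 6)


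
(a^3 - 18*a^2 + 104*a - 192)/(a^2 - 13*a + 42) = (a^2 - 12*a + 32)/(a - 7)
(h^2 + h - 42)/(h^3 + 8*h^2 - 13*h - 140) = (h - 6)/(h^2 + h - 20)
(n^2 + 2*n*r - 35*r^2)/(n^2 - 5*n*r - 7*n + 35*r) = (n + 7*r)/(n - 7)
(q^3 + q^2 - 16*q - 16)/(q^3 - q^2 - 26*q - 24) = (q - 4)/(q - 6)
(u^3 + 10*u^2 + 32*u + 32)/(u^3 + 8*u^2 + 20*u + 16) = (u + 4)/(u + 2)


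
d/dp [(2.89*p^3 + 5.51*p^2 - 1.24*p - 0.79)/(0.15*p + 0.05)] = (0.867*p^3 + 1.26*p^2 + 0.551*p + 0.0565)/(0.0225*p^2 + 0.015*p + 0.0025)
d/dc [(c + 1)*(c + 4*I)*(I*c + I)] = I*(c + 1)*(3*c + 1 + 8*I)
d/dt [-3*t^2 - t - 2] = -6*t - 1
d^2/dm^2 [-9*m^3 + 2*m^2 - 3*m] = 4 - 54*m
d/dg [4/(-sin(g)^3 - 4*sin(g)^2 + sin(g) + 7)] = 4*(8*sin(g) - 3*cos(g)^2 + 2)*cos(g)/(sin(g)*cos(g)^2 + 4*cos(g)^2 + 3)^2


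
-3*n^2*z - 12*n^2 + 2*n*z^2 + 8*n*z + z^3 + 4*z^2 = (-n + z)*(3*n + z)*(z + 4)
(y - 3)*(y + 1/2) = y^2 - 5*y/2 - 3/2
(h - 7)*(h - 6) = h^2 - 13*h + 42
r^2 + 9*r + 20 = (r + 4)*(r + 5)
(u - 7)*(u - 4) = u^2 - 11*u + 28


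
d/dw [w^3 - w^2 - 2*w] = 3*w^2 - 2*w - 2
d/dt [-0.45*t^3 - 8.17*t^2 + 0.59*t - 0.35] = -1.35*t^2 - 16.34*t + 0.59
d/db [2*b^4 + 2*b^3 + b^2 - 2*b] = 8*b^3 + 6*b^2 + 2*b - 2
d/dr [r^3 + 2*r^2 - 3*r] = 3*r^2 + 4*r - 3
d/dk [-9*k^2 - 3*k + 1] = -18*k - 3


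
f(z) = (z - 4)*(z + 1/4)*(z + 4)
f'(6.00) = 95.00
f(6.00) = 125.00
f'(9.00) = 231.50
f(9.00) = 601.25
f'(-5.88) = 84.78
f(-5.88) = -104.57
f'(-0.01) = -16.00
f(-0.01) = -3.84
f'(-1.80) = -7.18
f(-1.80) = 19.78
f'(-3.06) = 10.56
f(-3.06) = 18.65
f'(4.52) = 47.55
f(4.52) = 21.13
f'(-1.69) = -8.28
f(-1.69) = 18.93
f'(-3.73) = 23.87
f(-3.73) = 7.26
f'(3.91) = 31.82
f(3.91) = -2.96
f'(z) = (z - 4)*(z + 1/4) + (z - 4)*(z + 4) + (z + 1/4)*(z + 4) = 3*z^2 + z/2 - 16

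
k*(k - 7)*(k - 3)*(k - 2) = k^4 - 12*k^3 + 41*k^2 - 42*k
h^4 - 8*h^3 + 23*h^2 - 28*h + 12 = (h - 3)*(h - 2)^2*(h - 1)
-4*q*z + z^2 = z*(-4*q + z)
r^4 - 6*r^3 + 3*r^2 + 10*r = r*(r - 5)*(r - 2)*(r + 1)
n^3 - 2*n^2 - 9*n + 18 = (n - 3)*(n - 2)*(n + 3)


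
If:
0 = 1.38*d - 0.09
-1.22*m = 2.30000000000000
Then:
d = 0.07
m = -1.89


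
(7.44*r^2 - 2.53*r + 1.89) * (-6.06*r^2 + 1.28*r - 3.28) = -45.0864*r^4 + 24.855*r^3 - 39.095*r^2 + 10.7176*r - 6.1992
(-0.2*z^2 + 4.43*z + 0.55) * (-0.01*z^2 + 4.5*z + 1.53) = 0.002*z^4 - 0.9443*z^3 + 19.6235*z^2 + 9.2529*z + 0.8415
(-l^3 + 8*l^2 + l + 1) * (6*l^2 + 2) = -6*l^5 + 48*l^4 + 4*l^3 + 22*l^2 + 2*l + 2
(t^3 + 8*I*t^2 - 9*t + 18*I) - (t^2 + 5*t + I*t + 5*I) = t^3 - t^2 + 8*I*t^2 - 14*t - I*t + 13*I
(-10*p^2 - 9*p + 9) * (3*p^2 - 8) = -30*p^4 - 27*p^3 + 107*p^2 + 72*p - 72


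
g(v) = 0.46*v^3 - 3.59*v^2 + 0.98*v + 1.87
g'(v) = 1.38*v^2 - 7.18*v + 0.98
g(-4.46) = -114.72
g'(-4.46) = 60.45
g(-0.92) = -2.43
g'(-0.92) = 8.75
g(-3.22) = -53.87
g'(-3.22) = 38.41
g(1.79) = -5.24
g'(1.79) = -7.45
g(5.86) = -23.10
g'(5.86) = 6.29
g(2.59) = -11.68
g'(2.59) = -8.36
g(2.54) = -11.26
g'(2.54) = -8.35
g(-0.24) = 1.42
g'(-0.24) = 2.78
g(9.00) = 55.24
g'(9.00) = 48.14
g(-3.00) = -45.80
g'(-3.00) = 34.94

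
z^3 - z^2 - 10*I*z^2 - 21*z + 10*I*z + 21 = (z - 1)*(z - 7*I)*(z - 3*I)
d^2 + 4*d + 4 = (d + 2)^2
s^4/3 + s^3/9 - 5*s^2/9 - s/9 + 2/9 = (s/3 + 1/3)*(s - 1)*(s - 2/3)*(s + 1)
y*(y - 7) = y^2 - 7*y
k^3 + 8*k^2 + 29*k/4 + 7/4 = (k + 1/2)^2*(k + 7)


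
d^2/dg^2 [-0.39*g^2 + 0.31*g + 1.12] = -0.780000000000000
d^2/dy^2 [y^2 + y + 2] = 2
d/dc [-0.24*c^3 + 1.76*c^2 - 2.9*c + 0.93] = -0.72*c^2 + 3.52*c - 2.9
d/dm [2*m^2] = 4*m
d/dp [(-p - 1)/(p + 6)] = -5/(p + 6)^2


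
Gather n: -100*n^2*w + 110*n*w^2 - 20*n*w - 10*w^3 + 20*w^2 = -100*n^2*w + n*(110*w^2 - 20*w) - 10*w^3 + 20*w^2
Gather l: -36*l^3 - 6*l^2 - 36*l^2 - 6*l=-36*l^3 - 42*l^2 - 6*l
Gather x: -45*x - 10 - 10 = -45*x - 20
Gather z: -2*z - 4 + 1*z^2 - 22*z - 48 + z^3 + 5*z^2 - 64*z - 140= z^3 + 6*z^2 - 88*z - 192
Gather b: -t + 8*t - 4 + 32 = 7*t + 28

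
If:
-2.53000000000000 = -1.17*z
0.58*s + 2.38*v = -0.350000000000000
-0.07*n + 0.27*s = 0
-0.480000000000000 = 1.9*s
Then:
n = -0.97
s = -0.25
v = -0.09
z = 2.16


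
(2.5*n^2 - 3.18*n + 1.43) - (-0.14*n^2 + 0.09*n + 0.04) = 2.64*n^2 - 3.27*n + 1.39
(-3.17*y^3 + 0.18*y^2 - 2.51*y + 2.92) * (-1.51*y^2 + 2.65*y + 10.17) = 4.7867*y^5 - 8.6723*y^4 - 27.9718*y^3 - 9.2301*y^2 - 17.7887*y + 29.6964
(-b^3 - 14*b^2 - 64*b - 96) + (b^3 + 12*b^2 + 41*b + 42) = -2*b^2 - 23*b - 54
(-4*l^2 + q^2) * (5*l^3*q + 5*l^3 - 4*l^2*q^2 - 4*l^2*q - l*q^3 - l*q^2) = -20*l^5*q - 20*l^5 + 16*l^4*q^2 + 16*l^4*q + 9*l^3*q^3 + 9*l^3*q^2 - 4*l^2*q^4 - 4*l^2*q^3 - l*q^5 - l*q^4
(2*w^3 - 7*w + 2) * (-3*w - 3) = -6*w^4 - 6*w^3 + 21*w^2 + 15*w - 6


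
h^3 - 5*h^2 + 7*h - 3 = (h - 3)*(h - 1)^2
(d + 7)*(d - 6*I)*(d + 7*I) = d^3 + 7*d^2 + I*d^2 + 42*d + 7*I*d + 294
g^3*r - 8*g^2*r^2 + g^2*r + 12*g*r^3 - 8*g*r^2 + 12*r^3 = (g - 6*r)*(g - 2*r)*(g*r + r)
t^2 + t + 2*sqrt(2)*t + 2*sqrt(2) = (t + 1)*(t + 2*sqrt(2))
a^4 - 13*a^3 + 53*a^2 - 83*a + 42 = (a - 7)*(a - 3)*(a - 2)*(a - 1)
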